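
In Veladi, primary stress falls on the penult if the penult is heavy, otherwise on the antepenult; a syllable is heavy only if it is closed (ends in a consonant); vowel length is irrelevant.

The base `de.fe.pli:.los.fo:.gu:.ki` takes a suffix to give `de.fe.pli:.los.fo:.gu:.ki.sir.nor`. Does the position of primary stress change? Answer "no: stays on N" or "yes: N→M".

Base `de.fe.pli:.los.fo:.gu:.ki` (7 syllables):
  Weights: 5 fo: L, 6 gu: L, 7 ki L.
  The penult (syllable 6, gu:) is light, so stress falls on the antepenult (syllable 5, fo:).
  → primary stress on syllable 5.
Suffixed `de.fe.pli:.los.fo:.gu:.ki.sir.nor` (9 syllables):
  Weights: 7 ki L, 8 sir H, 9 nor H.
  The penult (syllable 8, sir) is heavy, so it takes stress.
  → primary stress on syllable 8.

yes: 5→8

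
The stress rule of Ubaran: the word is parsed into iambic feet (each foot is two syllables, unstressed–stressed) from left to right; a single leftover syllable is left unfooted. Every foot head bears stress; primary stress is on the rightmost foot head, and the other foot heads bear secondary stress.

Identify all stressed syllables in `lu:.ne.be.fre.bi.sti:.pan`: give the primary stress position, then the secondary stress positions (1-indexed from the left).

Parse left to right into iambic (σˈσ) feet: (lu:.ˈne) (be.ˈfre) (bi.ˈsti:) pan. Syllable 7 is left unfooted.
Foot heads (stressed positions): 2, 4, 6.
End Rule Rightmost: primary stress on the rightmost head = syllable 6.
Secondary stress on 2, 4: lu:.ˌne.be.ˌfre.bi.ˈsti:.pan.

primary 6, secondary 2, 4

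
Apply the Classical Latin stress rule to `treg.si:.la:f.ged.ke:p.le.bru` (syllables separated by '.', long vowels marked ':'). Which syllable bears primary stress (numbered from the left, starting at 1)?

Classical Latin: stress the penult if heavy (long vowel or closed), else the antepenult.
Weights: 5 ke:p H, 6 le L, 7 bru L.
The penult (syllable 6, le) is light, so stress falls on the antepenult (syllable 5, ke:p).
Stress on syllable 5: treg.si:.la:f.ged.ˈke:p.le.bru.

5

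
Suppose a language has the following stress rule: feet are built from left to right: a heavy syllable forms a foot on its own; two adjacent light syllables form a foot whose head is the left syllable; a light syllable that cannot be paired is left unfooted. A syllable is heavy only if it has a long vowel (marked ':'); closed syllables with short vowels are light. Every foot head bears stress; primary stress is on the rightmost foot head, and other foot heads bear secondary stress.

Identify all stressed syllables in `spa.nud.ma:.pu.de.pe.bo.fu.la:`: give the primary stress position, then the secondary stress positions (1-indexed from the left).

Weights: 1 spa L, 2 nud L, 3 ma: H, 4 pu L, 5 de L, 6 pe L, 7 bo L, 8 fu L, 9 la: H.
Parse left to right (heavy = foot alone; LL = one foot; stranded L unfooted): (ˈspa.nud) (ˈma:) (ˈpu.de) (ˈpe.bo) fu (ˈla:).
Foot heads: 1, 3, 4, 6, 9.
Primary stress on the rightmost head = syllable 9.
Secondary stress on 1, 3, 4, 6: ˌspa.nud.ˌma:.ˌpu.de.ˌpe.bo.fu.ˈla:.

primary 9, secondary 1, 3, 4, 6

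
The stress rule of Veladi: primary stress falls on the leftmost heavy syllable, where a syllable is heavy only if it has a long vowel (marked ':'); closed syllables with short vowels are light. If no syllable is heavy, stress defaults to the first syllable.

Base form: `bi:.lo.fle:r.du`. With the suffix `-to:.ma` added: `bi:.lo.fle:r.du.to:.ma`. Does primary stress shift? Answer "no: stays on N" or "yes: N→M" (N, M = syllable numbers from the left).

Base `bi:.lo.fle:r.du` (4 syllables):
  Weights: 1 bi: H, 2 lo L, 3 fle:r H, 4 du L.
  Heavy syllables in the domain: 1, 3. The leftmost is syllable 1 (bi:).
  → primary stress on syllable 1.
Suffixed `bi:.lo.fle:r.du.to:.ma` (6 syllables):
  Weights: 1 bi: H, 2 lo L, 3 fle:r H, 4 du L, 5 to: H, 6 ma L.
  Heavy syllables in the domain: 1, 3, 5. The leftmost is syllable 1 (bi:).
  → primary stress on syllable 1.

no: stays on 1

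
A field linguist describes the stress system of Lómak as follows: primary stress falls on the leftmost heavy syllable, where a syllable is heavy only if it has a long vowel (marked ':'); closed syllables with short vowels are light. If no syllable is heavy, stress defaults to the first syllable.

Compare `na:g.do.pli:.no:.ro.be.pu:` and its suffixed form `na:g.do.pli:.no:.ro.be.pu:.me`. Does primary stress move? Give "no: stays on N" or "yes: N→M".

no: stays on 1

Base `na:g.do.pli:.no:.ro.be.pu:` (7 syllables):
  Weights: 1 na:g H, 2 do L, 3 pli: H, 4 no: H, 5 ro L, 6 be L, 7 pu: H.
  Heavy syllables in the domain: 1, 3, 4, 7. The leftmost is syllable 1 (na:g).
  → primary stress on syllable 1.
Suffixed `na:g.do.pli:.no:.ro.be.pu:.me` (8 syllables):
  Weights: 1 na:g H, 2 do L, 3 pli: H, 4 no: H, 5 ro L, 6 be L, 7 pu: H, 8 me L.
  Heavy syllables in the domain: 1, 3, 4, 7. The leftmost is syllable 1 (na:g).
  → primary stress on syllable 1.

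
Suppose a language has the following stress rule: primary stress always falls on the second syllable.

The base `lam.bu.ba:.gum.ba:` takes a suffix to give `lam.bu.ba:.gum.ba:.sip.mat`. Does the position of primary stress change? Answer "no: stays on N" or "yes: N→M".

no: stays on 2

Base `lam.bu.ba:.gum.ba:` (5 syllables):
  The word has 5 syllables; the second syllable is syllable 2 (bu).
  → primary stress on syllable 2.
Suffixed `lam.bu.ba:.gum.ba:.sip.mat` (7 syllables):
  The word has 7 syllables; the second syllable is syllable 2 (bu).
  → primary stress on syllable 2.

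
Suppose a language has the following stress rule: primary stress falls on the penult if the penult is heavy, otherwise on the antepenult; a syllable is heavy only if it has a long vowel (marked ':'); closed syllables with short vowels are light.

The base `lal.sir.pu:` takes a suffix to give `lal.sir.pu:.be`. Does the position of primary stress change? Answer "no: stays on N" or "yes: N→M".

yes: 1→3

Base `lal.sir.pu:` (3 syllables):
  Weights: 1 lal L, 2 sir L, 3 pu: H.
  The penult (syllable 2, sir) is light, so stress falls on the antepenult (syllable 1, lal).
  → primary stress on syllable 1.
Suffixed `lal.sir.pu:.be` (4 syllables):
  Weights: 2 sir L, 3 pu: H, 4 be L.
  The penult (syllable 3, pu:) is heavy, so it takes stress.
  → primary stress on syllable 3.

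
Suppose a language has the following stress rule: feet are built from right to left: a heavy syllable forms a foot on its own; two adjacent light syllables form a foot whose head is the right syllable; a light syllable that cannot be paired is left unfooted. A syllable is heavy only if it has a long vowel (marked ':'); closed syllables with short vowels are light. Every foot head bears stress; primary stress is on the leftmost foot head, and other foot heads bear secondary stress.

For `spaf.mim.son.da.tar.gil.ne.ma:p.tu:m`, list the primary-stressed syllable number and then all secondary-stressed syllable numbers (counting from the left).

primary 3, secondary 5, 7, 8, 9

Weights: 1 spaf L, 2 mim L, 3 son L, 4 da L, 5 tar L, 6 gil L, 7 ne L, 8 ma:p H, 9 tu:m H.
Parse right to left (heavy = foot alone; LL = one foot; stranded L unfooted): spaf (mim.ˈson) (da.ˈtar) (gil.ˈne) (ˈma:p) (ˈtu:m).
Foot heads: 3, 5, 7, 8, 9.
Primary stress on the leftmost head = syllable 3.
Secondary stress on 5, 7, 8, 9: spaf.mim.ˈson.da.ˌtar.gil.ˌne.ˌma:p.ˌtu:m.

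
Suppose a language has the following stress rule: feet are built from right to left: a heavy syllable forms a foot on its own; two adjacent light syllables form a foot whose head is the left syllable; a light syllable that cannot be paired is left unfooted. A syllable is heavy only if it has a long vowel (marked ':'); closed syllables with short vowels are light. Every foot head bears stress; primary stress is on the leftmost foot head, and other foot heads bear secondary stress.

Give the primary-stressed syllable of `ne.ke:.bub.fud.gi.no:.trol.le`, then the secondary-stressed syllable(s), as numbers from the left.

Weights: 1 ne L, 2 ke: H, 3 bub L, 4 fud L, 5 gi L, 6 no: H, 7 trol L, 8 le L.
Parse right to left (heavy = foot alone; LL = one foot; stranded L unfooted): ne (ˈke:) bub (ˈfud.gi) (ˈno:) (ˈtrol.le).
Foot heads: 2, 4, 6, 7.
Primary stress on the leftmost head = syllable 2.
Secondary stress on 4, 6, 7: ne.ˈke:.bub.ˌfud.gi.ˌno:.ˌtrol.le.

primary 2, secondary 4, 6, 7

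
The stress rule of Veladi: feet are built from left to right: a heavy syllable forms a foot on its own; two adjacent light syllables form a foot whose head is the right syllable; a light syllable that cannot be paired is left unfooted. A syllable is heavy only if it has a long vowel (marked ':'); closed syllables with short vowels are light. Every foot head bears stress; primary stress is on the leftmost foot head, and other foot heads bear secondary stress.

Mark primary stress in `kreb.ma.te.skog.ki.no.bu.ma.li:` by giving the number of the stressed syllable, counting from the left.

2

Weights: 1 kreb L, 2 ma L, 3 te L, 4 skog L, 5 ki L, 6 no L, 7 bu L, 8 ma L, 9 li: H.
Parse left to right (heavy = foot alone; LL = one foot; stranded L unfooted): (kreb.ˈma) (te.ˈskog) (ki.ˈno) (bu.ˈma) (ˈli:).
Foot heads: 2, 4, 6, 8, 9.
Primary stress on the leftmost head = syllable 2.
Primary stress: syllable 2 → kreb.ˈma.te.skog.ki.no.bu.ma.li:.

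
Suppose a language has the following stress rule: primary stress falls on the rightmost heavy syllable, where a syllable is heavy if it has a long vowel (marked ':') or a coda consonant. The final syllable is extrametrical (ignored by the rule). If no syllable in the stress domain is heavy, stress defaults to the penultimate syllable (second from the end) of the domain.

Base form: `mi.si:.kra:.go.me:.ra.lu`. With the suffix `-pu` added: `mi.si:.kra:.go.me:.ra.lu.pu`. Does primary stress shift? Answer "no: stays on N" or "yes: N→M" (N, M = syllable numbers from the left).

no: stays on 5

Base `mi.si:.kra:.go.me:.ra.lu` (7 syllables):
  The final syllable (7, lu) is extrametrical; the stress domain is syllables 1–6.
  Weights: 1 mi L, 2 si: H, 3 kra: H, 4 go L, 5 me: H, 6 ra L.
  Heavy syllables in the domain: 2, 3, 5. The rightmost is syllable 5 (me:).
  → primary stress on syllable 5.
Suffixed `mi.si:.kra:.go.me:.ra.lu.pu` (8 syllables):
  The final syllable (8, pu) is extrametrical; the stress domain is syllables 1–7.
  Weights: 1 mi L, 2 si: H, 3 kra: H, 4 go L, 5 me: H, 6 ra L, 7 lu L.
  Heavy syllables in the domain: 2, 3, 5. The rightmost is syllable 5 (me:).
  → primary stress on syllable 5.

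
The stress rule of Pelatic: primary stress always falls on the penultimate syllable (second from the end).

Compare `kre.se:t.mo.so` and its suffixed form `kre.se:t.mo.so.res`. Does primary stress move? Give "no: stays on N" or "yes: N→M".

yes: 3→4

Base `kre.se:t.mo.so` (4 syllables):
  The word has 4 syllables; the penultimate syllable (second from the end) is syllable 3 (mo).
  → primary stress on syllable 3.
Suffixed `kre.se:t.mo.so.res` (5 syllables):
  The word has 5 syllables; the penultimate syllable (second from the end) is syllable 4 (so).
  → primary stress on syllable 4.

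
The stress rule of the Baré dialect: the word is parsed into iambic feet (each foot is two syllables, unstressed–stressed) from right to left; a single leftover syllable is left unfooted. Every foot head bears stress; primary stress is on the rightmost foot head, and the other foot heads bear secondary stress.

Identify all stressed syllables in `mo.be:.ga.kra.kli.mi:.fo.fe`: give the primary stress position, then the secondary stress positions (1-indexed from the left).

Parse right to left into iambic (σˈσ) feet: (mo.ˈbe:) (ga.ˈkra) (kli.ˈmi:) (fo.ˈfe).
Foot heads (stressed positions): 2, 4, 6, 8.
End Rule Rightmost: primary stress on the rightmost head = syllable 8.
Secondary stress on 2, 4, 6: mo.ˌbe:.ga.ˌkra.kli.ˌmi:.fo.ˈfe.

primary 8, secondary 2, 4, 6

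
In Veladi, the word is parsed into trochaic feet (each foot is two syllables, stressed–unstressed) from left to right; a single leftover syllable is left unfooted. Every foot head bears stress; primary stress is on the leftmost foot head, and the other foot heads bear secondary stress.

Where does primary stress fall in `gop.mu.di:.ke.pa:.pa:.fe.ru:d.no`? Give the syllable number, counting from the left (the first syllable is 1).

1

Parse left to right into trochaic (ˈσσ) feet: (ˈgop.mu) (ˈdi:.ke) (ˈpa:.pa:) (ˈfe.ru:d) no. Syllable 9 is left unfooted.
Foot heads (stressed positions): 1, 3, 5, 7.
End Rule Leftmost: primary stress on the leftmost head = syllable 1.
Primary stress: syllable 1 → ˈgop.mu.di:.ke.pa:.pa:.fe.ru:d.no.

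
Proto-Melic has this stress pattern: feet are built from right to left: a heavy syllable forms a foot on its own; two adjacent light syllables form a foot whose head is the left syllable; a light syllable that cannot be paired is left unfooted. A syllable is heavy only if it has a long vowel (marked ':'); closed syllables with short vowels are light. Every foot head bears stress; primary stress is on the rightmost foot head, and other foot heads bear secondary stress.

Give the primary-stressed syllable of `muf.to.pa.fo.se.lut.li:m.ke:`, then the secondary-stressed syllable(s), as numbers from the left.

primary 8, secondary 1, 3, 5, 7

Weights: 1 muf L, 2 to L, 3 pa L, 4 fo L, 5 se L, 6 lut L, 7 li:m H, 8 ke: H.
Parse right to left (heavy = foot alone; LL = one foot; stranded L unfooted): (ˈmuf.to) (ˈpa.fo) (ˈse.lut) (ˈli:m) (ˈke:).
Foot heads: 1, 3, 5, 7, 8.
Primary stress on the rightmost head = syllable 8.
Secondary stress on 1, 3, 5, 7: ˌmuf.to.ˌpa.fo.ˌse.lut.ˌli:m.ˈke:.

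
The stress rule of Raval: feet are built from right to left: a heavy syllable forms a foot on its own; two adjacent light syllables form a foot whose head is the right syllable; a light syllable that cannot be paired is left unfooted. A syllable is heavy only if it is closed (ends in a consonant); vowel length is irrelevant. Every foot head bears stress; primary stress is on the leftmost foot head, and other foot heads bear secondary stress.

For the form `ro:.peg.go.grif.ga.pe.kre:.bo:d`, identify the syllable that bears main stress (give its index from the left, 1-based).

Weights: 1 ro: L, 2 peg H, 3 go L, 4 grif H, 5 ga L, 6 pe L, 7 kre: L, 8 bo:d H.
Parse right to left (heavy = foot alone; LL = one foot; stranded L unfooted): ro: (ˈpeg) go (ˈgrif) ga (pe.ˈkre:) (ˈbo:d).
Foot heads: 2, 4, 7, 8.
Primary stress on the leftmost head = syllable 2.
Primary stress: syllable 2 → ro:.ˈpeg.go.grif.ga.pe.kre:.bo:d.

2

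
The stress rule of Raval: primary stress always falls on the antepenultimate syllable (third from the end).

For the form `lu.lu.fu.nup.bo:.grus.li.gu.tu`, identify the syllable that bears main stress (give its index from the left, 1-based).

7

The word has 9 syllables; the antepenultimate syllable (third from the end) is syllable 7 (li).
Primary stress: syllable 7 → lu.lu.fu.nup.bo:.grus.ˈli.gu.tu.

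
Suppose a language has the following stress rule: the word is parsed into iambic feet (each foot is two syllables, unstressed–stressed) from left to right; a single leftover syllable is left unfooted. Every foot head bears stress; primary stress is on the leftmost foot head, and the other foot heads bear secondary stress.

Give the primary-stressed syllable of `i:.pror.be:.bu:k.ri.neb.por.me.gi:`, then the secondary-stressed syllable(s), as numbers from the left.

Parse left to right into iambic (σˈσ) feet: (i:.ˈpror) (be:.ˈbu:k) (ri.ˈneb) (por.ˈme) gi:. Syllable 9 is left unfooted.
Foot heads (stressed positions): 2, 4, 6, 8.
End Rule Leftmost: primary stress on the leftmost head = syllable 2.
Secondary stress on 4, 6, 8: i:.ˈpror.be:.ˌbu:k.ri.ˌneb.por.ˌme.gi:.

primary 2, secondary 4, 6, 8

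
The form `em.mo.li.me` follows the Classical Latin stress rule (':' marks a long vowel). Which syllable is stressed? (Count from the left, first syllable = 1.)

2

Classical Latin: stress the penult if heavy (long vowel or closed), else the antepenult.
Weights: 2 mo L, 3 li L, 4 me L.
The penult (syllable 3, li) is light, so stress falls on the antepenult (syllable 2, mo).
Stress on syllable 2: em.ˈmo.li.me.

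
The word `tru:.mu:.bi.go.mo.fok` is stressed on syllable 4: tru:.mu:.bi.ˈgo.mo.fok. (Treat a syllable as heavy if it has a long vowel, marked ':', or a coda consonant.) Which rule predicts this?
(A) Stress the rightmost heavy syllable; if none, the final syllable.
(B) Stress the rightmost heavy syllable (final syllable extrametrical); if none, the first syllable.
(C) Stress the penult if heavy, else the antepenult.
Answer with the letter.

C

Rule A → syllable 6 (observed: 4).
Rule B → syllable 2 (observed: 4).
Rule C → syllable 4 ✓.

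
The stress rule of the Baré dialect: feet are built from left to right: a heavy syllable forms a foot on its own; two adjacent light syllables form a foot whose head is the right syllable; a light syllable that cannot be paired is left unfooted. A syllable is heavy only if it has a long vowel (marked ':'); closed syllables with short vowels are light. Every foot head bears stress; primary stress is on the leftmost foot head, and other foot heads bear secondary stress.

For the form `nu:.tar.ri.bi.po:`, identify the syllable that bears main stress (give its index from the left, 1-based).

1

Weights: 1 nu: H, 2 tar L, 3 ri L, 4 bi L, 5 po: H.
Parse left to right (heavy = foot alone; LL = one foot; stranded L unfooted): (ˈnu:) (tar.ˈri) bi (ˈpo:).
Foot heads: 1, 3, 5.
Primary stress on the leftmost head = syllable 1.
Primary stress: syllable 1 → ˈnu:.tar.ri.bi.po:.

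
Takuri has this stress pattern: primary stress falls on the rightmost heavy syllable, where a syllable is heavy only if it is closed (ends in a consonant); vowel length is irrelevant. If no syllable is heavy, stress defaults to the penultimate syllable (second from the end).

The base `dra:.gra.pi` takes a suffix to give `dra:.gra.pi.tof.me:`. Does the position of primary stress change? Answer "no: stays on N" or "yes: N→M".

Base `dra:.gra.pi` (3 syllables):
  Weights: 1 dra: L, 2 gra L, 3 pi L.
  No heavy syllable in the domain; default to the penultimate syllable (second from the end) = syllable 2.
  → primary stress on syllable 2.
Suffixed `dra:.gra.pi.tof.me:` (5 syllables):
  Weights: 1 dra: L, 2 gra L, 3 pi L, 4 tof H, 5 me: L.
  Heavy syllables in the domain: 4. The rightmost is syllable 4 (tof).
  → primary stress on syllable 4.

yes: 2→4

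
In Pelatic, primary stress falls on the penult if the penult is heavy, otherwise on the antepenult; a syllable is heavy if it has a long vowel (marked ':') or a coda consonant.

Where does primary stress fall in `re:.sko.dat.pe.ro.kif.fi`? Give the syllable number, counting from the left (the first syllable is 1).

Weights: 5 ro L, 6 kif H, 7 fi L.
The penult (syllable 6, kif) is heavy, so it takes stress.
Primary stress: syllable 6 → re:.sko.dat.pe.ro.ˈkif.fi.

6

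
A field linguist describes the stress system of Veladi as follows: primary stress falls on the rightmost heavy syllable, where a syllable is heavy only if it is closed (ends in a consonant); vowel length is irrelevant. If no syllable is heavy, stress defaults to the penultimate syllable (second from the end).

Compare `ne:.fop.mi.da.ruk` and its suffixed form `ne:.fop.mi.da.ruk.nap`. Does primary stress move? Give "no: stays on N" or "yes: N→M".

Base `ne:.fop.mi.da.ruk` (5 syllables):
  Weights: 1 ne: L, 2 fop H, 3 mi L, 4 da L, 5 ruk H.
  Heavy syllables in the domain: 2, 5. The rightmost is syllable 5 (ruk).
  → primary stress on syllable 5.
Suffixed `ne:.fop.mi.da.ruk.nap` (6 syllables):
  Weights: 1 ne: L, 2 fop H, 3 mi L, 4 da L, 5 ruk H, 6 nap H.
  Heavy syllables in the domain: 2, 5, 6. The rightmost is syllable 6 (nap).
  → primary stress on syllable 6.

yes: 5→6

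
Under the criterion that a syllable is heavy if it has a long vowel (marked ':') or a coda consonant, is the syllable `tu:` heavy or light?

heavy

`tu:`: long vowel, open (no coda). Long vowel → heavy.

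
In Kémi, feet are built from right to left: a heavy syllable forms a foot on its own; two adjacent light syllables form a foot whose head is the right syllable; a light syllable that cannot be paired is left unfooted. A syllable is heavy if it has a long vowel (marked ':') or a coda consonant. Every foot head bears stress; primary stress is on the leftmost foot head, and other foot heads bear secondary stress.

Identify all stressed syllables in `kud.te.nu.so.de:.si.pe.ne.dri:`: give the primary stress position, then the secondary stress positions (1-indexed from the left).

Weights: 1 kud H, 2 te L, 3 nu L, 4 so L, 5 de: H, 6 si L, 7 pe L, 8 ne L, 9 dri: H.
Parse right to left (heavy = foot alone; LL = one foot; stranded L unfooted): (ˈkud) te (nu.ˈso) (ˈde:) si (pe.ˈne) (ˈdri:).
Foot heads: 1, 4, 5, 8, 9.
Primary stress on the leftmost head = syllable 1.
Secondary stress on 4, 5, 8, 9: ˈkud.te.nu.ˌso.ˌde:.si.pe.ˌne.ˌdri:.

primary 1, secondary 4, 5, 8, 9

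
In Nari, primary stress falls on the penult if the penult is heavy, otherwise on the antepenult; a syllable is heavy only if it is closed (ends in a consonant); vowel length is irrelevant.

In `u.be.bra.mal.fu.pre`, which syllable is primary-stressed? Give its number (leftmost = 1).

4

Weights: 4 mal H, 5 fu L, 6 pre L.
The penult (syllable 5, fu) is light, so stress falls on the antepenult (syllable 4, mal).
Primary stress: syllable 4 → u.be.bra.ˈmal.fu.pre.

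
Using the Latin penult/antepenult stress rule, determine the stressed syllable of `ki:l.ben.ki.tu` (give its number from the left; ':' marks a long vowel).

2

Classical Latin: stress the penult if heavy (long vowel or closed), else the antepenult.
Weights: 2 ben H, 3 ki L, 4 tu L.
The penult (syllable 3, ki) is light, so stress falls on the antepenult (syllable 2, ben).
Stress on syllable 2: ki:l.ˈben.ki.tu.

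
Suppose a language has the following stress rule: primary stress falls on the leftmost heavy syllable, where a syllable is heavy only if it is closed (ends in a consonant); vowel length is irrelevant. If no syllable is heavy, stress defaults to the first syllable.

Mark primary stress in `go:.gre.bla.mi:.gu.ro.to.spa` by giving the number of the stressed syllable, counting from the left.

Weights: 1 go: L, 2 gre L, 3 bla L, 4 mi: L, 5 gu L, 6 ro L, 7 to L, 8 spa L.
No heavy syllable in the domain; default to the first syllable = syllable 1.
Primary stress: syllable 1 → ˈgo:.gre.bla.mi:.gu.ro.to.spa.

1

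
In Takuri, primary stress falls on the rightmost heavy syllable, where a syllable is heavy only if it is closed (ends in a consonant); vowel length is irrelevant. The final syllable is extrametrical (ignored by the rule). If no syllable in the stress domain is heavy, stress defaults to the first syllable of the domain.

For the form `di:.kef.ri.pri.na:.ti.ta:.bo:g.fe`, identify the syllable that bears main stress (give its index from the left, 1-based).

8

The final syllable (9, fe) is extrametrical; the stress domain is syllables 1–8.
Weights: 1 di: L, 2 kef H, 3 ri L, 4 pri L, 5 na: L, 6 ti L, 7 ta: L, 8 bo:g H.
Heavy syllables in the domain: 2, 8. The rightmost is syllable 8 (bo:g).
Primary stress: syllable 8 → di:.kef.ri.pri.na:.ti.ta:.ˈbo:g.fe.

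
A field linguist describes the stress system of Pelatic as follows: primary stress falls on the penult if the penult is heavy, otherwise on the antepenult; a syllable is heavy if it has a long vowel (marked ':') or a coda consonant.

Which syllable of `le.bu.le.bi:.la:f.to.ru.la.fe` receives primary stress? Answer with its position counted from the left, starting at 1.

Weights: 7 ru L, 8 la L, 9 fe L.
The penult (syllable 8, la) is light, so stress falls on the antepenult (syllable 7, ru).
Primary stress: syllable 7 → le.bu.le.bi:.la:f.to.ˈru.la.fe.

7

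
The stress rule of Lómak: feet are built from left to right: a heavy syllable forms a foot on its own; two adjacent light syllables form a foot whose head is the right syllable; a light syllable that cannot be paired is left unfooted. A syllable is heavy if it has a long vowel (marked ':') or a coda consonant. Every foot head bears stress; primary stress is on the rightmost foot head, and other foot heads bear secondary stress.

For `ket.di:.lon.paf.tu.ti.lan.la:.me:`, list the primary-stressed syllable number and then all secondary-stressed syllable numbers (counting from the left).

primary 9, secondary 1, 2, 3, 4, 6, 7, 8

Weights: 1 ket H, 2 di: H, 3 lon H, 4 paf H, 5 tu L, 6 ti L, 7 lan H, 8 la: H, 9 me: H.
Parse left to right (heavy = foot alone; LL = one foot; stranded L unfooted): (ˈket) (ˈdi:) (ˈlon) (ˈpaf) (tu.ˈti) (ˈlan) (ˈla:) (ˈme:).
Foot heads: 1, 2, 3, 4, 6, 7, 8, 9.
Primary stress on the rightmost head = syllable 9.
Secondary stress on 1, 2, 3, 4, 6, 7, 8: ˌket.ˌdi:.ˌlon.ˌpaf.tu.ˌti.ˌlan.ˌla:.ˈme:.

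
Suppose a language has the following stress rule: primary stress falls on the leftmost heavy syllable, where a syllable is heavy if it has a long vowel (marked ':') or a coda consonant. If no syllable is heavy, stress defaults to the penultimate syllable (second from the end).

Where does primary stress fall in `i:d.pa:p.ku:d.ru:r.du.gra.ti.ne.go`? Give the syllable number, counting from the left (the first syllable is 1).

1

Weights: 1 i:d H, 2 pa:p H, 3 ku:d H, 4 ru:r H, 5 du L, 6 gra L, 7 ti L, 8 ne L, 9 go L.
Heavy syllables in the domain: 1, 2, 3, 4. The leftmost is syllable 1 (i:d).
Primary stress: syllable 1 → ˈi:d.pa:p.ku:d.ru:r.du.gra.ti.ne.go.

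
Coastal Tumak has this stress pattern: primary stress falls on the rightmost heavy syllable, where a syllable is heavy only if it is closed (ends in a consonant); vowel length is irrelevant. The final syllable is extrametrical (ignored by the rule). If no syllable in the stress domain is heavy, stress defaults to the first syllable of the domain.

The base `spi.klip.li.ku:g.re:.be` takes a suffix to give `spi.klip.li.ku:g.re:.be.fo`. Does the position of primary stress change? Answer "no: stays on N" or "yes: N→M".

no: stays on 4

Base `spi.klip.li.ku:g.re:.be` (6 syllables):
  The final syllable (6, be) is extrametrical; the stress domain is syllables 1–5.
  Weights: 1 spi L, 2 klip H, 3 li L, 4 ku:g H, 5 re: L.
  Heavy syllables in the domain: 2, 4. The rightmost is syllable 4 (ku:g).
  → primary stress on syllable 4.
Suffixed `spi.klip.li.ku:g.re:.be.fo` (7 syllables):
  The final syllable (7, fo) is extrametrical; the stress domain is syllables 1–6.
  Weights: 1 spi L, 2 klip H, 3 li L, 4 ku:g H, 5 re: L, 6 be L.
  Heavy syllables in the domain: 2, 4. The rightmost is syllable 4 (ku:g).
  → primary stress on syllable 4.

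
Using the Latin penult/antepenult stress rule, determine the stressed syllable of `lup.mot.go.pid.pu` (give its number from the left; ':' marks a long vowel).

Classical Latin: stress the penult if heavy (long vowel or closed), else the antepenult.
Weights: 3 go L, 4 pid H, 5 pu L.
The penult (syllable 4, pid) is heavy, so it takes stress.
Stress on syllable 4: lup.mot.go.ˈpid.pu.

4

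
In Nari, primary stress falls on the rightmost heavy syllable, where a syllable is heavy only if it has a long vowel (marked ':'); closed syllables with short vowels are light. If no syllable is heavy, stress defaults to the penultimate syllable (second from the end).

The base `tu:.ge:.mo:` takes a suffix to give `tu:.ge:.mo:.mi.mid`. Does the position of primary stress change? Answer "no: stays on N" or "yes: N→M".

no: stays on 3

Base `tu:.ge:.mo:` (3 syllables):
  Weights: 1 tu: H, 2 ge: H, 3 mo: H.
  Heavy syllables in the domain: 1, 2, 3. The rightmost is syllable 3 (mo:).
  → primary stress on syllable 3.
Suffixed `tu:.ge:.mo:.mi.mid` (5 syllables):
  Weights: 1 tu: H, 2 ge: H, 3 mo: H, 4 mi L, 5 mid L.
  Heavy syllables in the domain: 1, 2, 3. The rightmost is syllable 3 (mo:).
  → primary stress on syllable 3.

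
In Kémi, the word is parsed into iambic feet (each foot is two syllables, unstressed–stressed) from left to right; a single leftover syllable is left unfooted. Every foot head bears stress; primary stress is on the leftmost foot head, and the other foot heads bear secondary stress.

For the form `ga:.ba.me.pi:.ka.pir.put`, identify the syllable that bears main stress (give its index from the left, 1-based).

2

Parse left to right into iambic (σˈσ) feet: (ga:.ˈba) (me.ˈpi:) (ka.ˈpir) put. Syllable 7 is left unfooted.
Foot heads (stressed positions): 2, 4, 6.
End Rule Leftmost: primary stress on the leftmost head = syllable 2.
Primary stress: syllable 2 → ga:.ˈba.me.pi:.ka.pir.put.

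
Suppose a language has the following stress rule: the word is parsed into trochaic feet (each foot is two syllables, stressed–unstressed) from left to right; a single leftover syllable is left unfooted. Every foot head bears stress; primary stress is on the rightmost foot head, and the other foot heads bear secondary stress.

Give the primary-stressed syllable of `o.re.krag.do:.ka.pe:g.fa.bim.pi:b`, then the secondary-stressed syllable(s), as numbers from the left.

Parse left to right into trochaic (ˈσσ) feet: (ˈo.re) (ˈkrag.do:) (ˈka.pe:g) (ˈfa.bim) pi:b. Syllable 9 is left unfooted.
Foot heads (stressed positions): 1, 3, 5, 7.
End Rule Rightmost: primary stress on the rightmost head = syllable 7.
Secondary stress on 1, 3, 5: ˌo.re.ˌkrag.do:.ˌka.pe:g.ˈfa.bim.pi:b.

primary 7, secondary 1, 3, 5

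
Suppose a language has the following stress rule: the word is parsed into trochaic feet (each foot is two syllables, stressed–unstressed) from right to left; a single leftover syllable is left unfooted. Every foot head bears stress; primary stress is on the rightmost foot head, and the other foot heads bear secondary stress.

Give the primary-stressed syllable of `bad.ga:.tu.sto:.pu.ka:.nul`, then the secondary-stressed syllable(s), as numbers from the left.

Parse right to left into trochaic (ˈσσ) feet: bad (ˈga:.tu) (ˈsto:.pu) (ˈka:.nul). Syllable 1 is left unfooted.
Foot heads (stressed positions): 2, 4, 6.
End Rule Rightmost: primary stress on the rightmost head = syllable 6.
Secondary stress on 2, 4: bad.ˌga:.tu.ˌsto:.pu.ˈka:.nul.

primary 6, secondary 2, 4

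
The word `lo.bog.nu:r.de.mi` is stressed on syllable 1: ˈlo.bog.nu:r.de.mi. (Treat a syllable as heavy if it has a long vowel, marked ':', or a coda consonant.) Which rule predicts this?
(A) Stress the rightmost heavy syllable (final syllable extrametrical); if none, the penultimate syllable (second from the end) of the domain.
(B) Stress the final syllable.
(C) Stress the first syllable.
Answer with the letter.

Rule A → syllable 3 (observed: 1).
Rule B → syllable 5 (observed: 1).
Rule C → syllable 1 ✓.

C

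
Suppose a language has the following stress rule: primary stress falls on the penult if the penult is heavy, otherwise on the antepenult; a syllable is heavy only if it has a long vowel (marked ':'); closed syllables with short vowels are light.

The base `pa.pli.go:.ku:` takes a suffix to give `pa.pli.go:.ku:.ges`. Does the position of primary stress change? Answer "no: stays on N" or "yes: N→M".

Base `pa.pli.go:.ku:` (4 syllables):
  Weights: 2 pli L, 3 go: H, 4 ku: H.
  The penult (syllable 3, go:) is heavy, so it takes stress.
  → primary stress on syllable 3.
Suffixed `pa.pli.go:.ku:.ges` (5 syllables):
  Weights: 3 go: H, 4 ku: H, 5 ges L.
  The penult (syllable 4, ku:) is heavy, so it takes stress.
  → primary stress on syllable 4.

yes: 3→4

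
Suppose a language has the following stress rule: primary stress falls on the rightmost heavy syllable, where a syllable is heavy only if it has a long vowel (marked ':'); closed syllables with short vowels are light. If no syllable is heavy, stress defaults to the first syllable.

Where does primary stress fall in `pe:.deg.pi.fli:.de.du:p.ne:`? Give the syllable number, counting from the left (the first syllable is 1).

Weights: 1 pe: H, 2 deg L, 3 pi L, 4 fli: H, 5 de L, 6 du:p H, 7 ne: H.
Heavy syllables in the domain: 1, 4, 6, 7. The rightmost is syllable 7 (ne:).
Primary stress: syllable 7 → pe:.deg.pi.fli:.de.du:p.ˈne:.

7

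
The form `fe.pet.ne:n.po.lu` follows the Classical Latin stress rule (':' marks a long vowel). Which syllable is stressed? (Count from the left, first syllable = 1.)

Classical Latin: stress the penult if heavy (long vowel or closed), else the antepenult.
Weights: 3 ne:n H, 4 po L, 5 lu L.
The penult (syllable 4, po) is light, so stress falls on the antepenult (syllable 3, ne:n).
Stress on syllable 3: fe.pet.ˈne:n.po.lu.

3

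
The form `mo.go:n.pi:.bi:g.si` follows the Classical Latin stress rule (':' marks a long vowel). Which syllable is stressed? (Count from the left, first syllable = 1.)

4

Classical Latin: stress the penult if heavy (long vowel or closed), else the antepenult.
Weights: 3 pi: H, 4 bi:g H, 5 si L.
The penult (syllable 4, bi:g) is heavy, so it takes stress.
Stress on syllable 4: mo.go:n.pi:.ˈbi:g.si.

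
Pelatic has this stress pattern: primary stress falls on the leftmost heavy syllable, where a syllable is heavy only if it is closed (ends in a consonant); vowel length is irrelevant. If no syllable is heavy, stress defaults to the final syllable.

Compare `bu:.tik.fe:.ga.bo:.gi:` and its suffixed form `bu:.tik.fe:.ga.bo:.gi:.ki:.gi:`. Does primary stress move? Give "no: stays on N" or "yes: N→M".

Base `bu:.tik.fe:.ga.bo:.gi:` (6 syllables):
  Weights: 1 bu: L, 2 tik H, 3 fe: L, 4 ga L, 5 bo: L, 6 gi: L.
  Heavy syllables in the domain: 2. The leftmost is syllable 2 (tik).
  → primary stress on syllable 2.
Suffixed `bu:.tik.fe:.ga.bo:.gi:.ki:.gi:` (8 syllables):
  Weights: 1 bu: L, 2 tik H, 3 fe: L, 4 ga L, 5 bo: L, 6 gi: L, 7 ki: L, 8 gi: L.
  Heavy syllables in the domain: 2. The leftmost is syllable 2 (tik).
  → primary stress on syllable 2.

no: stays on 2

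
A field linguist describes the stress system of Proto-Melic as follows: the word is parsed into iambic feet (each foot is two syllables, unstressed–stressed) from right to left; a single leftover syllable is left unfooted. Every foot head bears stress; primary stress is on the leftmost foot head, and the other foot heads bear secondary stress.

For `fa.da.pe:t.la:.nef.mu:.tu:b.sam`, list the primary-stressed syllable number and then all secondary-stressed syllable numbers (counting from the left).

primary 2, secondary 4, 6, 8

Parse right to left into iambic (σˈσ) feet: (fa.ˈda) (pe:t.ˈla:) (nef.ˈmu:) (tu:b.ˈsam).
Foot heads (stressed positions): 2, 4, 6, 8.
End Rule Leftmost: primary stress on the leftmost head = syllable 2.
Secondary stress on 4, 6, 8: fa.ˈda.pe:t.ˌla:.nef.ˌmu:.tu:b.ˌsam.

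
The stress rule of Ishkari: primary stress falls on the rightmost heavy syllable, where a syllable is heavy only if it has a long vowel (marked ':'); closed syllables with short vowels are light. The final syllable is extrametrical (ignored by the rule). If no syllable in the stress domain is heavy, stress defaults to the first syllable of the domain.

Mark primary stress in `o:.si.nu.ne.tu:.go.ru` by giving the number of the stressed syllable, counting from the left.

The final syllable (7, ru) is extrametrical; the stress domain is syllables 1–6.
Weights: 1 o: H, 2 si L, 3 nu L, 4 ne L, 5 tu: H, 6 go L.
Heavy syllables in the domain: 1, 5. The rightmost is syllable 5 (tu:).
Primary stress: syllable 5 → o:.si.nu.ne.ˈtu:.go.ru.

5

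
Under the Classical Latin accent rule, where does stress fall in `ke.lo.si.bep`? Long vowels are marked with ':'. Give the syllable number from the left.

2

Classical Latin: stress the penult if heavy (long vowel or closed), else the antepenult.
Weights: 2 lo L, 3 si L, 4 bep H.
The penult (syllable 3, si) is light, so stress falls on the antepenult (syllable 2, lo).
Stress on syllable 2: ke.ˈlo.si.bep.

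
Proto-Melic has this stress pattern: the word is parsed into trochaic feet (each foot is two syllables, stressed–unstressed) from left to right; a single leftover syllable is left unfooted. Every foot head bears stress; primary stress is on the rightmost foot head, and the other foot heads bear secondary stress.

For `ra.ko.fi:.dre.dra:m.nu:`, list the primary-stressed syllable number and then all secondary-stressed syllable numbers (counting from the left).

Parse left to right into trochaic (ˈσσ) feet: (ˈra.ko) (ˈfi:.dre) (ˈdra:m.nu:).
Foot heads (stressed positions): 1, 3, 5.
End Rule Rightmost: primary stress on the rightmost head = syllable 5.
Secondary stress on 1, 3: ˌra.ko.ˌfi:.dre.ˈdra:m.nu:.

primary 5, secondary 1, 3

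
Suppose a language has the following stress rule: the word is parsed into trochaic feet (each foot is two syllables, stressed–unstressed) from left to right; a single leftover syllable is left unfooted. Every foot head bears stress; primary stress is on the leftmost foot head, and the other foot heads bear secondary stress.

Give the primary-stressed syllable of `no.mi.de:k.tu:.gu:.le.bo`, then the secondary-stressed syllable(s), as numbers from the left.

Parse left to right into trochaic (ˈσσ) feet: (ˈno.mi) (ˈde:k.tu:) (ˈgu:.le) bo. Syllable 7 is left unfooted.
Foot heads (stressed positions): 1, 3, 5.
End Rule Leftmost: primary stress on the leftmost head = syllable 1.
Secondary stress on 3, 5: ˈno.mi.ˌde:k.tu:.ˌgu:.le.bo.

primary 1, secondary 3, 5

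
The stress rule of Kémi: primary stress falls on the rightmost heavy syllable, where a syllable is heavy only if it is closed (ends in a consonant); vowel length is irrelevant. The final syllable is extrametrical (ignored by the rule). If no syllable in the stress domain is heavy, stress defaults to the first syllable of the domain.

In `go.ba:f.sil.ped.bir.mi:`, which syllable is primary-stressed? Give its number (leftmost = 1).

The final syllable (6, mi:) is extrametrical; the stress domain is syllables 1–5.
Weights: 1 go L, 2 ba:f H, 3 sil H, 4 ped H, 5 bir H.
Heavy syllables in the domain: 2, 3, 4, 5. The rightmost is syllable 5 (bir).
Primary stress: syllable 5 → go.ba:f.sil.ped.ˈbir.mi:.

5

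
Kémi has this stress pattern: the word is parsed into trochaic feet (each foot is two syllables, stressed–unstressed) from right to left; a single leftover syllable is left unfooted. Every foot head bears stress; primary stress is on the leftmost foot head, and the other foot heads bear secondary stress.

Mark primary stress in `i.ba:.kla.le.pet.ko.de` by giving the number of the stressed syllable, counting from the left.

2

Parse right to left into trochaic (ˈσσ) feet: i (ˈba:.kla) (ˈle.pet) (ˈko.de). Syllable 1 is left unfooted.
Foot heads (stressed positions): 2, 4, 6.
End Rule Leftmost: primary stress on the leftmost head = syllable 2.
Primary stress: syllable 2 → i.ˈba:.kla.le.pet.ko.de.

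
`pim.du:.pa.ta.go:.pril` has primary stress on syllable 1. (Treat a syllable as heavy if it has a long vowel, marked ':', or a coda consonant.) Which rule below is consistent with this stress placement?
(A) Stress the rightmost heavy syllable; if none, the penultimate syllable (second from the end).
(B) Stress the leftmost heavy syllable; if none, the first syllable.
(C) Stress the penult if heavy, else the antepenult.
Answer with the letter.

B

Rule A → syllable 6 (observed: 1).
Rule B → syllable 1 ✓.
Rule C → syllable 5 (observed: 1).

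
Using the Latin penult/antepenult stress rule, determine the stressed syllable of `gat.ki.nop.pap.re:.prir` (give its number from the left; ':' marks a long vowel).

5

Classical Latin: stress the penult if heavy (long vowel or closed), else the antepenult.
Weights: 4 pap H, 5 re: H, 6 prir H.
The penult (syllable 5, re:) is heavy, so it takes stress.
Stress on syllable 5: gat.ki.nop.pap.ˈre:.prir.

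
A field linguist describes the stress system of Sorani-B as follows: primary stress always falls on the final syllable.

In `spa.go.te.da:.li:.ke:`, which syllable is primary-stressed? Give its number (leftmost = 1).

6

The word has 6 syllables; the final syllable is syllable 6 (ke:).
Primary stress: syllable 6 → spa.go.te.da:.li:.ˈke:.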